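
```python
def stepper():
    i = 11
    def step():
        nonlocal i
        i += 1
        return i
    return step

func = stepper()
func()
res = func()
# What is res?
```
13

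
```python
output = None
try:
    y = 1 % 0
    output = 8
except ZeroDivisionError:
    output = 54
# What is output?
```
54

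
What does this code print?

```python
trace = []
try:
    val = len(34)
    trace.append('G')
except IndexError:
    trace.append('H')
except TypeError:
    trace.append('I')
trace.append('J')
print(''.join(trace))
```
IJ

TypeError is caught by its specific handler, not IndexError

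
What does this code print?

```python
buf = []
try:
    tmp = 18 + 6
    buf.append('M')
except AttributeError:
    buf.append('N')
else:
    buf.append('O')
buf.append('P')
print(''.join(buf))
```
MOP

else block runs when no exception occurs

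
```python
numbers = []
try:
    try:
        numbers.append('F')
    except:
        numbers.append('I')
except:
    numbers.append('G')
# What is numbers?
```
['F']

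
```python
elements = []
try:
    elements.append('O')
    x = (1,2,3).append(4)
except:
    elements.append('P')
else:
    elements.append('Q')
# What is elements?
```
['O', 'P']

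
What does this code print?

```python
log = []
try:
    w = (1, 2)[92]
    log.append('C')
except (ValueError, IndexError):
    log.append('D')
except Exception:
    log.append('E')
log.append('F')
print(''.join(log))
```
DF

IndexError matches tuple containing it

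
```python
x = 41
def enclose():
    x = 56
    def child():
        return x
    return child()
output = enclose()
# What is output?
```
56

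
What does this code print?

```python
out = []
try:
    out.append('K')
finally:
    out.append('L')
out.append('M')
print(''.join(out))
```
KLM

try/finally without except, no exception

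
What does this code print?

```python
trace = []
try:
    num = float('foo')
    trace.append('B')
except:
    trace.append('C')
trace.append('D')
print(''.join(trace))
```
CD

Exception raised in try, caught by bare except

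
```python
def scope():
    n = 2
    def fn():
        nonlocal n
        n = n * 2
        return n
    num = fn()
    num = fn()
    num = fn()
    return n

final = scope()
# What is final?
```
16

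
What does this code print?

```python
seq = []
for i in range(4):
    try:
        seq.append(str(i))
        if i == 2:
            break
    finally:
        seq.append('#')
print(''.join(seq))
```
0#1#2#

finally runs even when breaking out of loop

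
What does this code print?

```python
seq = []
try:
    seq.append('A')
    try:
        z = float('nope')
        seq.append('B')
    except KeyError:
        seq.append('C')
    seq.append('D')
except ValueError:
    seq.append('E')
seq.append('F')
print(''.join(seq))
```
AEF

Inner handler doesn't match, propagates to outer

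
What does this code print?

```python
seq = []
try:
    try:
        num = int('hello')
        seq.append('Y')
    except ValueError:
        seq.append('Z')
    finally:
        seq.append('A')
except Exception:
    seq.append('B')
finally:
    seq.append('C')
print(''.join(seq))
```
ZAC

Both finally blocks run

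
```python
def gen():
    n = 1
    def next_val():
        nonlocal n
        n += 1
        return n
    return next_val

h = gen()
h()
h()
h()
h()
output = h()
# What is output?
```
6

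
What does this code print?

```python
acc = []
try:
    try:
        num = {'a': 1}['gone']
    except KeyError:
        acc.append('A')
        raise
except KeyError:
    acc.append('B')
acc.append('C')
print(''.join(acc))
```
ABC

raise without argument re-raises current exception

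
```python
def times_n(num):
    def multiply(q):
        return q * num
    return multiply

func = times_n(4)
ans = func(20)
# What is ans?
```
80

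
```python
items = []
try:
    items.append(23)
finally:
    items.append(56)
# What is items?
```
[23, 56]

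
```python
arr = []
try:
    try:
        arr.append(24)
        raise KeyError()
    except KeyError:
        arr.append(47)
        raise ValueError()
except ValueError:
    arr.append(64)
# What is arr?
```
[24, 47, 64]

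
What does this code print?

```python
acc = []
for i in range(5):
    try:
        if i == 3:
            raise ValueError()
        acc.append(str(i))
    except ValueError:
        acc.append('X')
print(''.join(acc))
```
012X4

Exception on i=3 caught, loop continues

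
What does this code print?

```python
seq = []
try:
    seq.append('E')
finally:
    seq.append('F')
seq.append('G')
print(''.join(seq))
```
EFG

try/finally without except, no exception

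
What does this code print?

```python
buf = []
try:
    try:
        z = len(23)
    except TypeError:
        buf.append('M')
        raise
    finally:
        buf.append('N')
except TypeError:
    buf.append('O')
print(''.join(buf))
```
MNO

finally runs before re-raised exception propagates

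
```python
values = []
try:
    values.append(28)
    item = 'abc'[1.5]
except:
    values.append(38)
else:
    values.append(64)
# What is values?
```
[28, 38]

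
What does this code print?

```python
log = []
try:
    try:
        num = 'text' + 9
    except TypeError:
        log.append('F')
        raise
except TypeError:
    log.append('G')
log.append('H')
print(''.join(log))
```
FGH

raise without argument re-raises current exception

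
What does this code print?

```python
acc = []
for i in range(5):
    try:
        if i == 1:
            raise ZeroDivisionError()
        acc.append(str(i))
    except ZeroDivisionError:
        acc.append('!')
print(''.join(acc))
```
0!234

Exception on i=1 caught, loop continues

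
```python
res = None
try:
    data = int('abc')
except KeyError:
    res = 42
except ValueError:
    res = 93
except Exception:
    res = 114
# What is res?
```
93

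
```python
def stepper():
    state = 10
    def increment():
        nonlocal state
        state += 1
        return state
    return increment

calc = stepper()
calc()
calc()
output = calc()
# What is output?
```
13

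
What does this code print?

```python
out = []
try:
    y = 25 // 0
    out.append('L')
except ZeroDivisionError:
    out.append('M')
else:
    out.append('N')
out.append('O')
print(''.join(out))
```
MO

else block skipped when exception is caught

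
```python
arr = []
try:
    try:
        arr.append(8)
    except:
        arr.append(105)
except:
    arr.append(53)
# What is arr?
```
[8]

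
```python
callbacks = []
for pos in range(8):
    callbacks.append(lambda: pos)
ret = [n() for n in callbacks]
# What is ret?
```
[7, 7, 7, 7, 7, 7, 7, 7]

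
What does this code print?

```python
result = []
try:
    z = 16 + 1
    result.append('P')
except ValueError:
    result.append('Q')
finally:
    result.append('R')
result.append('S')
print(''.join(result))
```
PRS

finally runs after normal execution too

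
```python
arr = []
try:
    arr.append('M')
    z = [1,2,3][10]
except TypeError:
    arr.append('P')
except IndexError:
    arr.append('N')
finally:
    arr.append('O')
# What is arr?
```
['M', 'N', 'O']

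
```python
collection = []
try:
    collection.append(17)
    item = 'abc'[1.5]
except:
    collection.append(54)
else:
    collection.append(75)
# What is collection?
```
[17, 54]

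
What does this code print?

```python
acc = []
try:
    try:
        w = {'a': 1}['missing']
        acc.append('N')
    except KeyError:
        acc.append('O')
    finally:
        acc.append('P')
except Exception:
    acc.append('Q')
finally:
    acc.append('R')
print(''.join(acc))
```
OPR

Both finally blocks run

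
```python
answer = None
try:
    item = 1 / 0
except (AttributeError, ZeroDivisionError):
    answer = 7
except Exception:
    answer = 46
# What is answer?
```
7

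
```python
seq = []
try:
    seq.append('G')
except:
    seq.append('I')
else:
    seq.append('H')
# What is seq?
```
['G', 'H']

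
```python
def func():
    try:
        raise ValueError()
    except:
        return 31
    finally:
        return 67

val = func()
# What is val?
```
67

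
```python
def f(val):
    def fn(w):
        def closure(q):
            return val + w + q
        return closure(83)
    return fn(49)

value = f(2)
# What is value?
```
134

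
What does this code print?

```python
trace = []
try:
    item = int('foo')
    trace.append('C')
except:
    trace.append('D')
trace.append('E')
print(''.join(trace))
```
DE

Exception raised in try, caught by bare except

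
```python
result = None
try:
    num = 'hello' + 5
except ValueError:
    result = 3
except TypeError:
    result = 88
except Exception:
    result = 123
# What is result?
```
88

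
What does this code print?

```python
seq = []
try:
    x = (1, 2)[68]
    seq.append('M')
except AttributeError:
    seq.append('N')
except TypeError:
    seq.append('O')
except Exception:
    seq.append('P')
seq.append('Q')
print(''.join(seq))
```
PQ

IndexError not specifically caught, falls to Exception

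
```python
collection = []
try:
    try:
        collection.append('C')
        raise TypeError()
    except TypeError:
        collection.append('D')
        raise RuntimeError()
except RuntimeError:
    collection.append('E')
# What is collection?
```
['C', 'D', 'E']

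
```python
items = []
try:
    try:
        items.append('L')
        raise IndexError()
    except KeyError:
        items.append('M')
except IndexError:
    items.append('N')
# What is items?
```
['L', 'N']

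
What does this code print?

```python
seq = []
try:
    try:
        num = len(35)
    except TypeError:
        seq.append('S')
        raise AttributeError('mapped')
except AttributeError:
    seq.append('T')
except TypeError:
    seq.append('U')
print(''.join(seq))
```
ST

New AttributeError raised, caught by outer AttributeError handler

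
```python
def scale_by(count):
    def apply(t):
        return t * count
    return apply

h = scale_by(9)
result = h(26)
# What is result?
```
234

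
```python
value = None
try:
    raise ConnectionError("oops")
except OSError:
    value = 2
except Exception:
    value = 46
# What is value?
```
2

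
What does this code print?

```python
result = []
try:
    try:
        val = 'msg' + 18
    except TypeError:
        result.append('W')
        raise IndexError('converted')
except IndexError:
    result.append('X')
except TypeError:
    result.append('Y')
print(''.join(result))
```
WX

New IndexError raised, caught by outer IndexError handler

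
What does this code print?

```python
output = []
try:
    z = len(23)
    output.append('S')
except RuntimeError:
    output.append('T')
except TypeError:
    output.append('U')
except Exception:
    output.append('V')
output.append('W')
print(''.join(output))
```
UW

TypeError matches before generic Exception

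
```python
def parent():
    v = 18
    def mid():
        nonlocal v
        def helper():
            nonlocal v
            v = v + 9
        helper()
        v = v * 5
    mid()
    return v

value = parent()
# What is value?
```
135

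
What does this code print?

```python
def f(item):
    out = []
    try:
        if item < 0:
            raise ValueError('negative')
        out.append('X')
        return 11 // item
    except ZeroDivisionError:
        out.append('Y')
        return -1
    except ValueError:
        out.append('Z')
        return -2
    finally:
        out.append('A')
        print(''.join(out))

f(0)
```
XYA

item=0 causes ZeroDivisionError, caught, finally prints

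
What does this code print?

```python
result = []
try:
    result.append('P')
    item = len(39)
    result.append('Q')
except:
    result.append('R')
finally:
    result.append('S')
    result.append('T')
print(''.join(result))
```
PRST

Code before exception runs, then except, then all of finally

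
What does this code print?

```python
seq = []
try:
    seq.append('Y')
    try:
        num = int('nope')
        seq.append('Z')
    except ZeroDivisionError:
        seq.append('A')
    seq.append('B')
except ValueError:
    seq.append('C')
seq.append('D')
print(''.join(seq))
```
YCD

Inner handler doesn't match, propagates to outer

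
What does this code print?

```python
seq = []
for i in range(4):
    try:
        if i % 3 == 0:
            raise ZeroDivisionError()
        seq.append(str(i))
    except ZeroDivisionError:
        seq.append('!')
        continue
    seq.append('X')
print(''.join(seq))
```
!1X2X!

continue in except skips rest of loop body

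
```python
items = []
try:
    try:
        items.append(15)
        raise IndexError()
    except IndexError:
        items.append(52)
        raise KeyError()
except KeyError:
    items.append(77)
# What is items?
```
[15, 52, 77]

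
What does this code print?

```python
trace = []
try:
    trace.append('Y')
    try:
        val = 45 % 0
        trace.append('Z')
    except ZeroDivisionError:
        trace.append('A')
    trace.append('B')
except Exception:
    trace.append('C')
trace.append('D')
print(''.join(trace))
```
YABD

Inner exception caught by inner handler, outer continues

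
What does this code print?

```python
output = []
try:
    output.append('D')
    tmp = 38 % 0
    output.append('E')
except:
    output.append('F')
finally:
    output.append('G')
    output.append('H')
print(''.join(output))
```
DFGH

Code before exception runs, then except, then all of finally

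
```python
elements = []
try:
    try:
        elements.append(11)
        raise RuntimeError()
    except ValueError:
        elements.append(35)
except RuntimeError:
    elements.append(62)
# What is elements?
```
[11, 62]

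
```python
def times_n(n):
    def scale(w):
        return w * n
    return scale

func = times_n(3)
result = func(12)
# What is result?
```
36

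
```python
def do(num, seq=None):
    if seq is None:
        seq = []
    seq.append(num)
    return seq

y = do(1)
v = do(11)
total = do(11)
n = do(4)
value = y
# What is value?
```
[1]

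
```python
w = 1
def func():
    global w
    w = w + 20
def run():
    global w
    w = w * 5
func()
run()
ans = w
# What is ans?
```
105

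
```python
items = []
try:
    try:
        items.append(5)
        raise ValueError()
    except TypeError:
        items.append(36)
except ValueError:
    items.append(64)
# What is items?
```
[5, 64]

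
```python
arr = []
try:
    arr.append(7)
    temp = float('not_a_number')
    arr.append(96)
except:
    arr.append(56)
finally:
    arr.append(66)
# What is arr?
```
[7, 56, 66]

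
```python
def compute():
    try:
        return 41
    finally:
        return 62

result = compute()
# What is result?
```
62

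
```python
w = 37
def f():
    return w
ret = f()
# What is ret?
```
37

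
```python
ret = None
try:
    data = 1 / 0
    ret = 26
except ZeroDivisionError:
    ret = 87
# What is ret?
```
87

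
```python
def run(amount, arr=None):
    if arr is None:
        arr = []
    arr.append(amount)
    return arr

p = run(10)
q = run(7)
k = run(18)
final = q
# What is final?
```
[7]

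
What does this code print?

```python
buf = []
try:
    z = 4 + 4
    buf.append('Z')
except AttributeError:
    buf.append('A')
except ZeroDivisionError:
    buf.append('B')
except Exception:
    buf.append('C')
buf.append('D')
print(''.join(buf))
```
ZD

No exception, try block completes normally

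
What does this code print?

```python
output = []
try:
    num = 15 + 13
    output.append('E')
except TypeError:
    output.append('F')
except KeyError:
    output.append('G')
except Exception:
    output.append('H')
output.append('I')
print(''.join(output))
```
EI

No exception, try block completes normally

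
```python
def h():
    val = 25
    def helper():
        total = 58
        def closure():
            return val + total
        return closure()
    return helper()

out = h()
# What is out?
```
83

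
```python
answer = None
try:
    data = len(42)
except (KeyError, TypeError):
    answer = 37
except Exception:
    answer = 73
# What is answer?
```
37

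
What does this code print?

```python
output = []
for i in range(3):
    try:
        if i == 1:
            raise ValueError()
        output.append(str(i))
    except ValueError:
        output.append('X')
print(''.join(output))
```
0X2

Exception on i=1 caught, loop continues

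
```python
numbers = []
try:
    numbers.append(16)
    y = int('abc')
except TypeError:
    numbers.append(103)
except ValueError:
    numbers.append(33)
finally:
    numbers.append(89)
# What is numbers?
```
[16, 33, 89]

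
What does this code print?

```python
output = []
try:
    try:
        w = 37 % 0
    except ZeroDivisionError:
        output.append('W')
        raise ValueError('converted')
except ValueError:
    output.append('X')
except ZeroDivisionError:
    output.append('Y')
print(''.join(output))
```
WX

New ValueError raised, caught by outer ValueError handler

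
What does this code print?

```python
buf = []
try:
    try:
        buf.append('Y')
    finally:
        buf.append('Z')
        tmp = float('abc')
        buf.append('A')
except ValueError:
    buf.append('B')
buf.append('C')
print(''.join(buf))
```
YZBC

Exception in inner finally caught by outer except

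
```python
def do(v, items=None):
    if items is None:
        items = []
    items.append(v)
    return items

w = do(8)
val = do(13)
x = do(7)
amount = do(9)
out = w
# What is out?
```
[8]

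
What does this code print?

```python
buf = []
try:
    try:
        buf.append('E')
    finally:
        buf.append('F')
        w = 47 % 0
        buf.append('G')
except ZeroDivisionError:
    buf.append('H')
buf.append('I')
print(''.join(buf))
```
EFHI

Exception in inner finally caught by outer except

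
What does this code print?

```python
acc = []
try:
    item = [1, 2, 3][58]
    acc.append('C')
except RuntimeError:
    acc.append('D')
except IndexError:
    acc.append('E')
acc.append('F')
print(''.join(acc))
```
EF

IndexError is caught by its specific handler, not RuntimeError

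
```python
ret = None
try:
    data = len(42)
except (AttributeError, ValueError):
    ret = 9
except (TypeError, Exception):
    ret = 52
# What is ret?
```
52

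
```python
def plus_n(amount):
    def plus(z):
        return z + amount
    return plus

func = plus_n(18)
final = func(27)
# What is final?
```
45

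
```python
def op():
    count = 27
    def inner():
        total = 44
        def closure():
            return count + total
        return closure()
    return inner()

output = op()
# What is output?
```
71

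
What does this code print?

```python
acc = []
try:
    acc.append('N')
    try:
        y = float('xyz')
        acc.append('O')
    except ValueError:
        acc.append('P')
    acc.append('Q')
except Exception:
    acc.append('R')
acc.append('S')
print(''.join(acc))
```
NPQS

Inner exception caught by inner handler, outer continues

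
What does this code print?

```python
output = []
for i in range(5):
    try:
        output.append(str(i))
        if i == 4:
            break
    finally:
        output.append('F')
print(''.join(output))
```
0F1F2F3F4F

finally runs even when breaking out of loop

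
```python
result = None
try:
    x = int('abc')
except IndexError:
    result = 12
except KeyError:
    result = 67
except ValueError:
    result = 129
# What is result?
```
129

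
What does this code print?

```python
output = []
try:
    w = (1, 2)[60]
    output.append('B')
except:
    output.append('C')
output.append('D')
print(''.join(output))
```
CD

Exception raised in try, caught by bare except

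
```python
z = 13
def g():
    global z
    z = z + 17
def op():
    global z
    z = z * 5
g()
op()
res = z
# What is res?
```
150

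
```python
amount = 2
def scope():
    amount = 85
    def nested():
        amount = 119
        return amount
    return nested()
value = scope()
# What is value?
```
119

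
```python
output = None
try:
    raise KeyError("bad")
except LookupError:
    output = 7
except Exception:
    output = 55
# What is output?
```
7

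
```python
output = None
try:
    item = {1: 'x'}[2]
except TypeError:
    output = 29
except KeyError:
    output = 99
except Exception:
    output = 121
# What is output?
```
99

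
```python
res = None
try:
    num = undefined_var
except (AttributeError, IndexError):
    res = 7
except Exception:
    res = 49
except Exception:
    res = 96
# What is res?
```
49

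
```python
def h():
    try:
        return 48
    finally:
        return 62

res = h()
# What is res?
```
62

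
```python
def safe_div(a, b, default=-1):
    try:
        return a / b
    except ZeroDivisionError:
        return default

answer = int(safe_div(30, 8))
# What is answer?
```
3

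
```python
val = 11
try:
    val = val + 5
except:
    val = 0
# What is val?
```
16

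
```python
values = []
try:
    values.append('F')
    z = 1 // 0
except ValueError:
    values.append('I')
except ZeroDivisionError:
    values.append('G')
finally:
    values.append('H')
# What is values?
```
['F', 'G', 'H']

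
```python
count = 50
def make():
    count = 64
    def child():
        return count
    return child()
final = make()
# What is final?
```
64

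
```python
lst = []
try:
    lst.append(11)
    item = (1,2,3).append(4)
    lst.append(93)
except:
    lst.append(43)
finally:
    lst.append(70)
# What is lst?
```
[11, 43, 70]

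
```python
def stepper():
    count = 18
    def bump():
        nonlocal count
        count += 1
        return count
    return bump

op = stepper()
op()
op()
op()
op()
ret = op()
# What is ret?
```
23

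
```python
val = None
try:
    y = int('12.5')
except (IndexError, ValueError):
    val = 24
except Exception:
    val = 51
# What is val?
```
24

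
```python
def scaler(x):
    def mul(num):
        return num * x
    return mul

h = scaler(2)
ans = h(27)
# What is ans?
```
54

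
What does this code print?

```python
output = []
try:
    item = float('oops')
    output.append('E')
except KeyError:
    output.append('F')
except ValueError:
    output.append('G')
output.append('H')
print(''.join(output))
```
GH

ValueError is caught by its specific handler, not KeyError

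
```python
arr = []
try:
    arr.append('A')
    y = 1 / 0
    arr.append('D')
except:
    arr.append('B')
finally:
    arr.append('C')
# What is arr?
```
['A', 'B', 'C']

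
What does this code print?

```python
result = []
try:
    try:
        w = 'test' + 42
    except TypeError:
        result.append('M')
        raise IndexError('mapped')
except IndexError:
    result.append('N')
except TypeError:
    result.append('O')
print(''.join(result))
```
MN

New IndexError raised, caught by outer IndexError handler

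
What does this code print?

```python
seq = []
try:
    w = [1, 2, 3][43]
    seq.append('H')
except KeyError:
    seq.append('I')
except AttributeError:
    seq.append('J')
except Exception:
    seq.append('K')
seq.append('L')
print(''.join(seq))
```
KL

IndexError not specifically caught, falls to Exception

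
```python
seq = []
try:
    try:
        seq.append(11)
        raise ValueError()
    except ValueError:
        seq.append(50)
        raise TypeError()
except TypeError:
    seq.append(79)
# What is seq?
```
[11, 50, 79]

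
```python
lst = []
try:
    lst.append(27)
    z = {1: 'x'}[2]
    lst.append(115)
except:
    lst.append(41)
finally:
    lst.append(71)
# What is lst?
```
[27, 41, 71]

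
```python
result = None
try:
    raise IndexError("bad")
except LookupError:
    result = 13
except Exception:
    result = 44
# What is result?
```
13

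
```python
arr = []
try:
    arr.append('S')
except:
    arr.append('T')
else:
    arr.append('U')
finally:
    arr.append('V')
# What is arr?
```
['S', 'U', 'V']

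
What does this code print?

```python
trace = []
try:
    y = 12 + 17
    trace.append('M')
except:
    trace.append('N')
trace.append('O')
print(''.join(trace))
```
MO

No exception, try block completes normally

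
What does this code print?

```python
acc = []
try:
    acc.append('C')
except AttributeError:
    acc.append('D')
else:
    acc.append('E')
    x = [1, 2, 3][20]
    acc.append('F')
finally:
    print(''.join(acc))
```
CE

Try succeeds, else appends 'E', IndexError in else is uncaught, finally prints before exception propagates ('F' never appended)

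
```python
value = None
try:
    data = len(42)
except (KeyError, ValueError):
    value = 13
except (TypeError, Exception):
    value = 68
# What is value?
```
68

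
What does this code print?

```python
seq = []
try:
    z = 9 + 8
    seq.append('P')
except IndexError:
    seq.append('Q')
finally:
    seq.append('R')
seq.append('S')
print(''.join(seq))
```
PRS

finally runs after normal execution too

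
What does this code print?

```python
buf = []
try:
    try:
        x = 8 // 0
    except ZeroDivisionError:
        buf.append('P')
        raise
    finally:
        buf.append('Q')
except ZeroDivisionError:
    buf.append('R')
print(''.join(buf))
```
PQR

finally runs before re-raised exception propagates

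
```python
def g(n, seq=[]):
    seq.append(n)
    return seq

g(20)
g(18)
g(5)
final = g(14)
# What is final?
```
[20, 18, 5, 14]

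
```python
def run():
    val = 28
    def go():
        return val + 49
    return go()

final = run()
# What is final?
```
77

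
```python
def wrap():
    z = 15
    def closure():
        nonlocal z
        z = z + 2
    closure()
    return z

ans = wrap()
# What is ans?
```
17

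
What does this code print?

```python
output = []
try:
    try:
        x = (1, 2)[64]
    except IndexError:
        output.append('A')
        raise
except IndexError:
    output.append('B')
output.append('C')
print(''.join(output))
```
ABC

raise without argument re-raises current exception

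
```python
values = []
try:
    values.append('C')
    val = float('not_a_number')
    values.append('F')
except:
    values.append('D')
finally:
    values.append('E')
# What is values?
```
['C', 'D', 'E']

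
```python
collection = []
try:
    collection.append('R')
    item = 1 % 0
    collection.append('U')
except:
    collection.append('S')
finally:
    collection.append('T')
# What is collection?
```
['R', 'S', 'T']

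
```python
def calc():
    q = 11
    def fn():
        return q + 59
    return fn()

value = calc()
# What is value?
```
70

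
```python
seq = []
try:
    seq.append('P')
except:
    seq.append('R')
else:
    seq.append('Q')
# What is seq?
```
['P', 'Q']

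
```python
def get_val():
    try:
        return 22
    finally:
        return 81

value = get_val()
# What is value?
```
81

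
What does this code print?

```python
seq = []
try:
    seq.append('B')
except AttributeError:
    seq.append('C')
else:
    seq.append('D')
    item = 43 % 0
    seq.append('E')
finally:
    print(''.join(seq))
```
BD

Try succeeds, else appends 'D', ZeroDivisionError in else is uncaught, finally prints before exception propagates ('E' never appended)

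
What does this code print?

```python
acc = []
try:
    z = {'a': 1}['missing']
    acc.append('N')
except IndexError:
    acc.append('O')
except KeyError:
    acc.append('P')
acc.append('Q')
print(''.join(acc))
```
PQ

KeyError is caught by its specific handler, not IndexError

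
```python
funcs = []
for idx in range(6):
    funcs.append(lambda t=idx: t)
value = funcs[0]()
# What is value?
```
0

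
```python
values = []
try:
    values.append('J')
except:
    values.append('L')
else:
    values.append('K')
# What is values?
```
['J', 'K']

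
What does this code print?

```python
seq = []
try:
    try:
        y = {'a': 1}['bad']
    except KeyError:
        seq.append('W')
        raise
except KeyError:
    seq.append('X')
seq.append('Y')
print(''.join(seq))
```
WXY

raise without argument re-raises current exception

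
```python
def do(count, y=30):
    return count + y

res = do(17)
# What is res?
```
47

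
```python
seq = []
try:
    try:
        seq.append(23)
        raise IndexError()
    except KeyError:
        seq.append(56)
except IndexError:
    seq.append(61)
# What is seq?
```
[23, 61]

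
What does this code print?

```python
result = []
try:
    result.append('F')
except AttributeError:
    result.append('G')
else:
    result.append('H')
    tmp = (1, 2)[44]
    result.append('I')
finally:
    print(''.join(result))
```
FH

Try succeeds, else appends 'H', IndexError in else is uncaught, finally prints before exception propagates ('I' never appended)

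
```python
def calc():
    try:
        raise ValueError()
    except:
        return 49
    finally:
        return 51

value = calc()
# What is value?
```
51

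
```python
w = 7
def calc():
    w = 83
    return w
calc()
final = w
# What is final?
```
7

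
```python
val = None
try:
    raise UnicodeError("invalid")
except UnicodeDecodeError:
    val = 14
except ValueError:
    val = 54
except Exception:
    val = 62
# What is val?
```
54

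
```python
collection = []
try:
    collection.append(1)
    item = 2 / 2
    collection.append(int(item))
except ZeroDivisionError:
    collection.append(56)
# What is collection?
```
[1, 1]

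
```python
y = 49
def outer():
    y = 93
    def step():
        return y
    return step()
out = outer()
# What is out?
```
93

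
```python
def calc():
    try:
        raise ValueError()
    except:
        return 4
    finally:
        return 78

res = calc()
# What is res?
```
78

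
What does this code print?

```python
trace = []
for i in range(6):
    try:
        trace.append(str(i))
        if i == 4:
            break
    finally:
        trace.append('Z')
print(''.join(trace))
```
0Z1Z2Z3Z4Z

finally runs even when breaking out of loop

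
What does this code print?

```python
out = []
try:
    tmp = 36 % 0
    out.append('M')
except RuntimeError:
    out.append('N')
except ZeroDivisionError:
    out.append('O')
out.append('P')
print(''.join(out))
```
OP

ZeroDivisionError is caught by its specific handler, not RuntimeError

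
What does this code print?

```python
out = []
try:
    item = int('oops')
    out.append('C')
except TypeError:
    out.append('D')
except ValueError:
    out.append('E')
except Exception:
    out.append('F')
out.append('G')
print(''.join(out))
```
EG

ValueError matches before generic Exception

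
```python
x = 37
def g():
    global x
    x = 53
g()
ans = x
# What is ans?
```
53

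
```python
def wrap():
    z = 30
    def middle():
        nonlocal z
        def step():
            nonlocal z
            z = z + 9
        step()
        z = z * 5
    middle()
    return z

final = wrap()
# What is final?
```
195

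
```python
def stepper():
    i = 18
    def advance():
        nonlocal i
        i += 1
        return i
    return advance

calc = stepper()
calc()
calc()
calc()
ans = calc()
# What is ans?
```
22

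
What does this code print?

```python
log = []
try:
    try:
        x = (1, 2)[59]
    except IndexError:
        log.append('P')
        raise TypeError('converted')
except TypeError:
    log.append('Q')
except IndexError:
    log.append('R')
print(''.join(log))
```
PQ

New TypeError raised, caught by outer TypeError handler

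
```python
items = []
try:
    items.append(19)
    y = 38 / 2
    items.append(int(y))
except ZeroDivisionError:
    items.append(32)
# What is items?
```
[19, 19]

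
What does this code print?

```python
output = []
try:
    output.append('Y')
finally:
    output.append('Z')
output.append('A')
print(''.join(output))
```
YZA

try/finally without except, no exception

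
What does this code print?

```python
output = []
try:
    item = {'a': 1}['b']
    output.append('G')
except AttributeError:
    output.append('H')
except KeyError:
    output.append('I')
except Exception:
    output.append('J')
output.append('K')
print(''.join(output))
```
IK

KeyError matches before generic Exception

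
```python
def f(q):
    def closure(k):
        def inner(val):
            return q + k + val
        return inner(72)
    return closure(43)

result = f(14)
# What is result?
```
129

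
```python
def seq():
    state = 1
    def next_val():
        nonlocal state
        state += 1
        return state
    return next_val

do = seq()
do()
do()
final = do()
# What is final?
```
4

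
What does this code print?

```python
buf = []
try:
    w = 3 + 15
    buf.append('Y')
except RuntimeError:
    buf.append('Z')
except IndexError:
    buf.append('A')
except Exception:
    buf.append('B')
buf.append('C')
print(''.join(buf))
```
YC

No exception, try block completes normally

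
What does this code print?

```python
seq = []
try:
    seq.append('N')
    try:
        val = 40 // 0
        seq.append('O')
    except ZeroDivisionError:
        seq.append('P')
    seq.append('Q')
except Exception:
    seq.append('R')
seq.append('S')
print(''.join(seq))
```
NPQS

Inner exception caught by inner handler, outer continues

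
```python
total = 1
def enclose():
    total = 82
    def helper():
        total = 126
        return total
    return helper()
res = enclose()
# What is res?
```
126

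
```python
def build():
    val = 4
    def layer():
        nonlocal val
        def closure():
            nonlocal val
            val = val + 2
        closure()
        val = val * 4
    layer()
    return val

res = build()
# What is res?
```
24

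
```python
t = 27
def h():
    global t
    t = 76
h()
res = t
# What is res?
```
76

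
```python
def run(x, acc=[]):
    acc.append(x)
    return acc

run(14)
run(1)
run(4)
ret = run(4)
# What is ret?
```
[14, 1, 4, 4]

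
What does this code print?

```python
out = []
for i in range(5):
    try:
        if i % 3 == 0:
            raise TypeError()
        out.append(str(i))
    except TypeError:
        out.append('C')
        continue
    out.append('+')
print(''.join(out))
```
C1+2+C4+

continue in except skips rest of loop body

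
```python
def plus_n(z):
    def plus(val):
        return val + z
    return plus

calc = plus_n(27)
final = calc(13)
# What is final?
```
40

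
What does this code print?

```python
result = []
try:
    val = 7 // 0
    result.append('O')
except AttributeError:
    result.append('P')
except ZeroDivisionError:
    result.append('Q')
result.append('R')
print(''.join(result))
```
QR

ZeroDivisionError is caught by its specific handler, not AttributeError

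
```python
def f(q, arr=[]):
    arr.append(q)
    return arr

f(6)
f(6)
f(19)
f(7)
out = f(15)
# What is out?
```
[6, 6, 19, 7, 15]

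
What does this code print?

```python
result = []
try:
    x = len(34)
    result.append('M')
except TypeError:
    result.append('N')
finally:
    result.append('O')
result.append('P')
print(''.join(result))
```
NOP

finally always runs, even after exception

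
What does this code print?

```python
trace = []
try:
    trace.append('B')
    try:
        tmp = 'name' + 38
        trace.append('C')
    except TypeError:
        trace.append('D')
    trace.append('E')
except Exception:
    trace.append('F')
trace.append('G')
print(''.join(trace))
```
BDEG

Inner exception caught by inner handler, outer continues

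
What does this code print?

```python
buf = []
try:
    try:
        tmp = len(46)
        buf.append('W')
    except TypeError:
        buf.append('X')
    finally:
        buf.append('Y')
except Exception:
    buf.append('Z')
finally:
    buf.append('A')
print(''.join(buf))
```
XYA

Both finally blocks run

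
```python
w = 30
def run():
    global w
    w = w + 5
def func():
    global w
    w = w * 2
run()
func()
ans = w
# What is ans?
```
70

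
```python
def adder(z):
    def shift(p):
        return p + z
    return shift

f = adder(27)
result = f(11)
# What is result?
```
38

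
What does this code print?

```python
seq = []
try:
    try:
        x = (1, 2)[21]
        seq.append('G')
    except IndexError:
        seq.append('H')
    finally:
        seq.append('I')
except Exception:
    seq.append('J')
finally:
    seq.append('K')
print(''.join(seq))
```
HIK

Both finally blocks run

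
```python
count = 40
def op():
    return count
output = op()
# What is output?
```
40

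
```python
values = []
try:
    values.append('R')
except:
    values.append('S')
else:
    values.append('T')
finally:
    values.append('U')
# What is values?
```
['R', 'T', 'U']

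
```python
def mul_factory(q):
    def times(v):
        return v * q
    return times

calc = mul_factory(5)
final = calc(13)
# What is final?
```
65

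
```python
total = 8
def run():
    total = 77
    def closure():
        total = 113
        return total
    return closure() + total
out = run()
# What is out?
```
190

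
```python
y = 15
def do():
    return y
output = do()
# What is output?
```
15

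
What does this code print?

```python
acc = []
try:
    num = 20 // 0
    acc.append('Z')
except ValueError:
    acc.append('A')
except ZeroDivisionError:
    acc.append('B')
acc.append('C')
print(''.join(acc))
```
BC

ZeroDivisionError is caught by its specific handler, not ValueError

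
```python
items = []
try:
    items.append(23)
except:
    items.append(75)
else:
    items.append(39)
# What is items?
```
[23, 39]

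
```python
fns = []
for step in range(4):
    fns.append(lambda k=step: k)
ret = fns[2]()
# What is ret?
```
2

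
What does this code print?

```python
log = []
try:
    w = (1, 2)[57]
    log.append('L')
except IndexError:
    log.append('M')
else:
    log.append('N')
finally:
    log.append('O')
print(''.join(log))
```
MO

Exception: except runs, else skipped, finally runs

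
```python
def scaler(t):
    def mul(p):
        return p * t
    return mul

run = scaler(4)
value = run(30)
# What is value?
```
120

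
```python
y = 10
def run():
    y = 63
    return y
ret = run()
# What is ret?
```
63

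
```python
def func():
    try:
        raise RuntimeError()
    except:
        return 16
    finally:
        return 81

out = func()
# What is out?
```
81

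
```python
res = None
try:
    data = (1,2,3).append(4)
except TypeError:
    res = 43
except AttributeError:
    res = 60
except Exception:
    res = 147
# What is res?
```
60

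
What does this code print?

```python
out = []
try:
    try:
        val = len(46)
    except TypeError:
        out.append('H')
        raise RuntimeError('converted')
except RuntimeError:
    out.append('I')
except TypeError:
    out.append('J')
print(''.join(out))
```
HI

New RuntimeError raised, caught by outer RuntimeError handler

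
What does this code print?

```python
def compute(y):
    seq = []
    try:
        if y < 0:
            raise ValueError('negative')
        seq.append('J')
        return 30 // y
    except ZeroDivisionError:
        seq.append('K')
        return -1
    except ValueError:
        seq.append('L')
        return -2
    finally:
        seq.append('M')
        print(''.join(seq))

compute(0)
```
JKM

y=0 causes ZeroDivisionError, caught, finally prints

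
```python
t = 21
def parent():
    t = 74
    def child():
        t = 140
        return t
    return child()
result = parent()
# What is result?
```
140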